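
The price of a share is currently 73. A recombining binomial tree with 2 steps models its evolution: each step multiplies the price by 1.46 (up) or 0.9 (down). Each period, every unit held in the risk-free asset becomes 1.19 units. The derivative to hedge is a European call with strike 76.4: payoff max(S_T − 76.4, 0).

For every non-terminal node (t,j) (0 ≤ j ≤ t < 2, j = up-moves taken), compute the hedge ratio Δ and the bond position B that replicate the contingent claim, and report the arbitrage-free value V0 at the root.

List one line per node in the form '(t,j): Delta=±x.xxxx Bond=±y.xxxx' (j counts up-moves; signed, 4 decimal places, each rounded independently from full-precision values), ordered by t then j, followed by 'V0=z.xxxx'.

(0,0): Delta=0.8288 Bond=-38.6211
(1,0): Delta=0.5306 Bond=-26.3652
(1,1): Delta=1.0000 Bond=-64.2017
V0=21.8840

The replicating-portfolio and risk-neutral prices coincide; use p* = (1.19−0.9)/(1.46−0.9) = 0.5179 for the latter.
At expiry t=2: V(2,0)=0.0000, V(2,1)=19.5220, V(2,2)=79.2068
(1,0): S=65.7000. Δ = (V_up−V_dn)/(S_up−S_dn) = (19.5220−0.0000)/(95.9220−59.1300) = 0.5306. V = [p*·19.5220 + (1−p*)·0.0000]/1.19 = 8.4955. B = V − Δ·S = -26.3652.
(1,1): S=106.5800. Δ = (V_up−V_dn)/(S_up−S_dn) = (79.2068−19.5220)/(155.6068−95.9220) = 1.0000. V = [p*·79.2068 + (1−p*)·19.5220]/1.19 = 42.3783. B = V − Δ·S = -64.2017.
(0,0): S=73.0000. Δ = (V_up−V_dn)/(S_up−S_dn) = (42.3783−8.4955)/(106.5800−65.7000) = 0.8288. V = [p*·42.3783 + (1−p*)·8.4955]/1.19 = 21.8840. B = V − Δ·S = -38.6211.
Root portfolio cost Δ·73+B reproduces V0=21.8840.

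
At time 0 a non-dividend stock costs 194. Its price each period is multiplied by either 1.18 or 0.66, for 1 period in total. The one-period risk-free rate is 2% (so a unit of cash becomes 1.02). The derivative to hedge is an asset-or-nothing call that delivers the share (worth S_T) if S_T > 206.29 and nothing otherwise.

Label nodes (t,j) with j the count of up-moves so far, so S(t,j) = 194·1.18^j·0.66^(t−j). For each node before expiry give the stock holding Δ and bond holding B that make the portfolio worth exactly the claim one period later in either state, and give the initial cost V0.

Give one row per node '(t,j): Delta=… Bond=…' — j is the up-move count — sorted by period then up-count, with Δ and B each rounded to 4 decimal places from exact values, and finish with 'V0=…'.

The replicating-portfolio and risk-neutral prices coincide; use p* = (1.02−0.66)/(1.18−0.66) = 0.6923 for the latter.
Terminal values V(1,·): V(1,0)=0.0000, V(1,1)=228.9200
(0,0): S=194.0000. Δ = (V_up−V_dn)/(S_up−S_dn) = (228.9200−0.0000)/(228.9200−128.0400) = 2.2692. V = [p*·228.9200 + (1−p*)·0.0000]/1.02 = 155.3756. B = V − Δ·S = -284.8552.
Root portfolio cost Δ·194+B reproduces V0=155.3756.

(0,0): Delta=2.2692 Bond=-284.8552
V0=155.3756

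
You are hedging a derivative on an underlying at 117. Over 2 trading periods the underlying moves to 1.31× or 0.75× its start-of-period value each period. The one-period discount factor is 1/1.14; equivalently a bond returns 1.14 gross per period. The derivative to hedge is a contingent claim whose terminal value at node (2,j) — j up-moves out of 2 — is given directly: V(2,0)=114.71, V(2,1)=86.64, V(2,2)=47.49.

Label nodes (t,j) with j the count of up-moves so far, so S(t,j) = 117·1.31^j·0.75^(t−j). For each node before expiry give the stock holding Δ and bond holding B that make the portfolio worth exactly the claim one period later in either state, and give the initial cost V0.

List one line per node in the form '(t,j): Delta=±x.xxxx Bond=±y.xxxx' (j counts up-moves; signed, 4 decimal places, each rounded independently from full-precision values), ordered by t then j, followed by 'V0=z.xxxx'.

(0,0): Delta=-0.4791 Bond=110.1027
(1,0): Delta=-0.5712 Bond=133.5998
(1,1): Delta=-0.4561 Bond=121.9939
V0=54.0463

No-arbitrage ⇒ martingale measure with p* = (R−d)/(u−d) = 0.6964.
Payoff layer (t=2): V(2,0)=114.7100, V(2,1)=86.6400, V(2,2)=47.4900
Node (1,0) S=87.7500: V=(p*·86.6400+(1−p*)·114.7100)/1.14=83.4748; Δ=(86.6400−114.7100)/(114.9525−65.8125)=-0.5712; B=V−Δ·S=133.5998
Node (1,1) S=153.2700: V=(p*·47.4900+(1−p*)·86.6400)/1.14=52.0832; Δ=(47.4900−86.6400)/(200.7837−114.9525)=-0.4561; B=V−Δ·S=121.9939
Node (0,0) S=117.0000: V=(p*·52.0832+(1−p*)·83.4748)/1.14=54.0463; Δ=(52.0832−83.4748)/(153.2700−87.7500)=-0.4791; B=V−Δ·S=110.1027
Check: Δ(0,0)·S0 + B(0,0) = 54.0463 = V0.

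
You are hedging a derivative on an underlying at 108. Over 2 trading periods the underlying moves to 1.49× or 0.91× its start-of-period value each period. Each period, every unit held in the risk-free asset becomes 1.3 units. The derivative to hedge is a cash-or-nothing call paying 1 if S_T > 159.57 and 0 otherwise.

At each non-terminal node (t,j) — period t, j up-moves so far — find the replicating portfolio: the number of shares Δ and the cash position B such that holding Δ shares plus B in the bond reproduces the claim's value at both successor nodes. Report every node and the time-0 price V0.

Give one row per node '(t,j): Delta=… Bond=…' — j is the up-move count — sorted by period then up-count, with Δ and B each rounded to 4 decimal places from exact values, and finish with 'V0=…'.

(0,0): Delta=0.0083 Bond=-0.6243
(1,0): Delta=0.0000 Bond=0.0000
(1,1): Delta=0.0107 Bond=-1.2069
V0=0.2675

Risk-neutral probability p* = (R−d)/(u−d) = (1.3−0.91)/(1.49−0.91) = 0.6724.
Payoff layer (t=2): V(2,0)=0.0000, V(2,1)=0.0000, V(2,2)=1.0000
Node (1,0) S=98.2800: V=(p*·0.0000+(1−p*)·0.0000)/1.3=0.0000; Δ=(0.0000−0.0000)/(146.4372−89.4348)=0.0000; B=V−Δ·S=0.0000
Node (1,1) S=160.9200: V=(p*·1.0000+(1−p*)·0.0000)/1.3=0.5172; Δ=(1.0000−0.0000)/(239.7708−146.4372)=0.0107; B=V−Δ·S=-1.2069
Node (0,0) S=108.0000: V=(p*·0.5172+(1−p*)·0.0000)/1.3=0.2675; Δ=(0.5172−0.0000)/(160.9200−98.2800)=0.0083; B=V−Δ·S=-0.6243
Self-financing check: at every node Δ·S+B equals the discounted successor values.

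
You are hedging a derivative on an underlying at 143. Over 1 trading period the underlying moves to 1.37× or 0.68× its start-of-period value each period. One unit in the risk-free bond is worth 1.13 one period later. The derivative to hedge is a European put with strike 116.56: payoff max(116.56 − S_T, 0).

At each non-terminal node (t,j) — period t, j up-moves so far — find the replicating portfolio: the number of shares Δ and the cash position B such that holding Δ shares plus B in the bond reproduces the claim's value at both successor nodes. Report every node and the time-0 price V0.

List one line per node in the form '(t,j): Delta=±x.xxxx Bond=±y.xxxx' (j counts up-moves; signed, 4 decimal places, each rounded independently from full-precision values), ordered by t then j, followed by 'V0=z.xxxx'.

The replicating-portfolio and risk-neutral prices coincide; use p* = (1.13−0.68)/(1.37−0.68) = 0.6522 for the latter.
At expiry t=1: V(1,0)=19.3200, V(1,1)=0.0000
  t=0,j=0: stock 143.0000 → up 195.9100 (V=0.0000), down 97.2400 (V=19.3200). Price 5.9469; hedge Δ=-0.1958, bond B=33.9469.
Self-financing check: at every node Δ·S+B equals the discounted successor values.

(0,0): Delta=-0.1958 Bond=33.9469
V0=5.9469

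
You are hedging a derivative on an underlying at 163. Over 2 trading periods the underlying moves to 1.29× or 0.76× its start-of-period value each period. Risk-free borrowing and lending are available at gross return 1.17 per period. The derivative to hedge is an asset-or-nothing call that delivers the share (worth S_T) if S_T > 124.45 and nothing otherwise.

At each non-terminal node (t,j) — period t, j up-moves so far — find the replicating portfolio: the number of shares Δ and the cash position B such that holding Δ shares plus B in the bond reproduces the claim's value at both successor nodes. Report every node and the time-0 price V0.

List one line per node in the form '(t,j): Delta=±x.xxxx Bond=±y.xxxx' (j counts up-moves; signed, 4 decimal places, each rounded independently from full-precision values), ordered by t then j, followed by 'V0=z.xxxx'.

(0,0): Delta=1.2109 Bond=-37.9020
(1,0): Delta=2.4340 Bond=-195.8587
(1,1): Delta=1.0000 Bond=0.0000
V0=159.4742

No-arbitrage ⇒ martingale measure with p* = (R−d)/(u−d) = 0.7736.
Terminal payoffs: V(2,0)=0.0000, V(2,1)=159.8052, V(2,2)=271.2483
  t=1,j=0: stock 123.8800 → up 159.8052 (V=159.8052), down 94.1488 (V=0.0000). Price 105.6606; hedge Δ=2.4340, bond B=-195.8587.
  t=1,j=1: stock 210.2700 → up 271.2483 (V=271.2483), down 159.8052 (V=159.8052). Price 210.2700; hedge Δ=1.0000, bond B=0.0000.
  t=0,j=0: stock 163.0000 → up 210.2700 (V=210.2700), down 123.8800 (V=105.6606). Price 159.4742; hedge Δ=1.2109, bond B=-37.9020.
Self-financing check: at every node Δ·S+B equals the discounted successor values.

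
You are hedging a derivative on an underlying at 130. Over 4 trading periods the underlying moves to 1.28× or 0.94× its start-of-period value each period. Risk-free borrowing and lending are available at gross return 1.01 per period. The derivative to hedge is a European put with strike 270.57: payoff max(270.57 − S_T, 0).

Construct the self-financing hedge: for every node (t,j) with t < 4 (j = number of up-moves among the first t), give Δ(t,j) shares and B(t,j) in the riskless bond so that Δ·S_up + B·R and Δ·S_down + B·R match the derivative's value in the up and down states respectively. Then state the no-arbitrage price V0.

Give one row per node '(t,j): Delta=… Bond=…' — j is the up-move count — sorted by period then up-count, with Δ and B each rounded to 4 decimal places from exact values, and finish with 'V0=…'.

(0,0): Delta=-0.9850 Bond=258.1948
(1,0): Delta=-1.0000 Bond=262.6126
(1,1): Delta=-0.9424 Bond=253.6956
(2,0): Delta=-1.0000 Bond=265.2387
(2,1): Delta=-1.0000 Bond=265.2387
(2,2): Delta=-0.7793 Bond=221.4946
(3,0): Delta=-1.0000 Bond=267.8911
(3,1): Delta=-1.0000 Bond=267.8911
(3,2): Delta=-1.0000 Bond=267.8911
(3,3): Delta=-0.1542 Bond=53.2949
V0=130.1478

Risk-neutral probability p* = (R−d)/(u−d) = (1.01−0.94)/(1.28−0.94) = 0.2059.
Payoff layer (t=4): V(4,0)=169.0726, V(4,1)=132.3608, V(4,2)=82.3703, V(4,3)=14.2980, V(4,4)=0.0000
  t=3,j=0: stock 107.9759 → up 138.2092 (V=132.3608), down 101.4974 (V=169.0726). Price 159.9152; hedge Δ=-1.0000, bond B=267.8911.
  t=3,j=1: stock 147.0310 → up 188.1997 (V=82.3703), down 138.2092 (V=132.3608). Price 120.8600; hedge Δ=-1.0000, bond B=267.8911.
  t=3,j=2: stock 200.2125 → up 256.2720 (V=14.2980), down 188.1997 (V=82.3703). Price 67.6786; hedge Δ=-1.0000, bond B=267.8911.
  t=3,j=3: stock 272.6298 → up 348.9661 (V=0.0000), down 256.2720 (V=14.2980). Price 11.2419; hedge Δ=-0.1542, bond B=53.2949.
  t=2,j=0: stock 114.8680 → up 147.0310 (V=120.8600), down 107.9759 (V=159.9152). Price 150.3707; hedge Δ=-1.0000, bond B=265.2387.
  t=2,j=1: stock 156.4160 → up 200.2125 (V=67.6786), down 147.0310 (V=120.8600). Price 108.8227; hedge Δ=-1.0000, bond B=265.2387.
  t=2,j=2: stock 212.9920 → up 272.6298 (V=11.2419), down 200.2125 (V=67.6786). Price 55.5042; hedge Δ=-0.7793, bond B=221.4946.
  t=1,j=0: stock 122.2000 → up 156.4160 (V=108.8227), down 114.8680 (V=150.3707). Price 140.4126; hedge Δ=-1.0000, bond B=262.6126.
  t=1,j=1: stock 166.4000 → up 212.9920 (V=55.5042), down 156.4160 (V=108.8227). Price 96.8766; hedge Δ=-0.9424, bond B=253.6956.
  t=0,j=0: stock 130.0000 → up 166.4000 (V=96.8766), down 122.2000 (V=140.4126). Price 130.1478; hedge Δ=-0.9850, bond B=258.1948.
The time-0 hedge costs 130.1478, which is the no-arbitrage price.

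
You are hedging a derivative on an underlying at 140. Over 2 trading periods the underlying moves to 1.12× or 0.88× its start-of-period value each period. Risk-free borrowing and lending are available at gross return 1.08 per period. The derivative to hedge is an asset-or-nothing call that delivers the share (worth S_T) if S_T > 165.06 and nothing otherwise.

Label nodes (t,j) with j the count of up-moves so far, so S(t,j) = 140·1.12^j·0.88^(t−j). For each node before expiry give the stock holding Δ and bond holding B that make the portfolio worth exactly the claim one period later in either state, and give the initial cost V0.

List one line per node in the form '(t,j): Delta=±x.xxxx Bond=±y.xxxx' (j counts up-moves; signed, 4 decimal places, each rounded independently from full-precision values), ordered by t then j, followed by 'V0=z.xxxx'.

(0,0): Delta=4.0329 Bond=-460.0518
(1,0): Delta=0.0000 Bond=0.0000
(1,1): Delta=4.6667 Bond=-596.2272
V0=104.5572

No-arbitrage ⇒ martingale measure with p* = (R−d)/(u−d) = 0.8333.
Terminal payoffs: V(2,0)=0.0000, V(2,1)=0.0000, V(2,2)=175.6160
  t=1,j=0: stock 123.2000 → up 137.9840 (V=0.0000), down 108.4160 (V=0.0000). Price 0.0000; hedge Δ=0.0000, bond B=0.0000.
  t=1,j=1: stock 156.8000 → up 175.6160 (V=175.6160), down 137.9840 (V=0.0000). Price 135.5062; hedge Δ=4.6667, bond B=-596.2272.
  t=0,j=0: stock 140.0000 → up 156.8000 (V=135.5062), down 123.2000 (V=0.0000). Price 104.5572; hedge Δ=4.0329, bond B=-460.0518.
Self-financing check: at every node Δ·S+B equals the discounted successor values.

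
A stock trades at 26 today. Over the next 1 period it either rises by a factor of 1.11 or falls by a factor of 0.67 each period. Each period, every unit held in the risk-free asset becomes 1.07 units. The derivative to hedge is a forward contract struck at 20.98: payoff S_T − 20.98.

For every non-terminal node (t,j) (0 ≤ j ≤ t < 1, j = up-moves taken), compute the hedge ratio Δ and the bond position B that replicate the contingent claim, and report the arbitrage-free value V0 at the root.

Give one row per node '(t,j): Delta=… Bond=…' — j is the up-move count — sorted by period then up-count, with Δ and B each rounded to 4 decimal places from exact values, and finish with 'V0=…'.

(0,0): Delta=1.0000 Bond=-19.6075
V0=6.3925

No-arbitrage ⇒ martingale measure with p* = (R−d)/(u−d) = 0.9091.
At expiry t=1: V(1,0)=-3.5600, V(1,1)=7.8800
(0,0): S=26.0000. Δ = (V_up−V_dn)/(S_up−S_dn) = (7.8800−-3.5600)/(28.8600−17.4200) = 1.0000. V = [p*·7.8800 + (1−p*)·-3.5600]/1.07 = 6.3925. B = V − Δ·S = -19.6075.
Each (Δ,B) replicates both successor values, so the strategy is self-financing and V0 is arbitrage-free.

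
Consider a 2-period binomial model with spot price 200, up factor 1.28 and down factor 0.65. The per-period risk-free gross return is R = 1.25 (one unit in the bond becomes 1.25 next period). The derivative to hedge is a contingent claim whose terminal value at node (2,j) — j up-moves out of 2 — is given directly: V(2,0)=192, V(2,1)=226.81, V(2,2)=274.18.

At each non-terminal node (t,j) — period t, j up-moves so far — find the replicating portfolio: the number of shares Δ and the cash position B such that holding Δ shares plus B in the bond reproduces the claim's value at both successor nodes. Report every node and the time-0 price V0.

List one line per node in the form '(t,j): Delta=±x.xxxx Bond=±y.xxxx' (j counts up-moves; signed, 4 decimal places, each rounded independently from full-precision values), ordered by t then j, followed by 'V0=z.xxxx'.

Since d<R<u, set p* = (R−d)/(u−d) = 0.9524; price each node as the discounted p*-expectation of its children.
Payoff layer (t=2): V(2,0)=192.0000, V(2,1)=226.8100, V(2,2)=274.1800
  t=1,j=0: stock 130.0000 → up 166.4000 (V=226.8100), down 84.5000 (V=192.0000). Price 180.1219; hedge Δ=0.4250, bond B=124.8679.
  t=1,j=1: stock 256.0000 → up 327.6800 (V=274.1800), down 166.4000 (V=226.8100). Price 217.5394; hedge Δ=0.2937, bond B=142.3490.
  t=0,j=0: stock 200.0000 → up 256.0000 (V=217.5394), down 130.0000 (V=180.1219). Price 172.6061; hedge Δ=0.2970, bond B=113.2132.
Check: Δ(0,0)·S0 + B(0,0) = 172.6061 = V0.

(0,0): Delta=0.2970 Bond=113.2132
(1,0): Delta=0.4250 Bond=124.8679
(1,1): Delta=0.2937 Bond=142.3490
V0=172.6061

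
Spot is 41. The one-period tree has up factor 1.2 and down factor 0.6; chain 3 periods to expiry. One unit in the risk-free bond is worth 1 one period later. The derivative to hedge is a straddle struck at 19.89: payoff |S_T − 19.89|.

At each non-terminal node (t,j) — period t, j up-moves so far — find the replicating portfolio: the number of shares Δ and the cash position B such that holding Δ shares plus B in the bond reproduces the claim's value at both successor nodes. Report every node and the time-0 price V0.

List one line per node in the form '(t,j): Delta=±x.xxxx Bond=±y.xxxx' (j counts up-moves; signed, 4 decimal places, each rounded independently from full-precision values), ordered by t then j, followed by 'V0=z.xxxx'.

(0,0): Delta=0.8413 Bond=-11.5980
(1,0): Delta=0.4033 Bond=-0.8220
(1,1): Delta=0.9508 Bond=-16.9860
(2,0): Delta=-1.0000 Bond=19.8900
(2,1): Delta=0.7541 Bond=-11.1780
(2,2): Delta=1.0000 Bond=-19.8900
V0=22.8953

Since d<R<u, set p* = (R−d)/(u−d) = 0.6667; price each node as the discounted p*-expectation of its children.
Terminal payoffs: V(3,0)=11.0340, V(3,1)=2.1780, V(3,2)=15.5340, V(3,3)=50.9580
(2,0): S=14.7600. Δ = (V_up−V_dn)/(S_up−S_dn) = (2.1780−11.0340)/(17.7120−8.8560) = -1.0000. V = [p*·2.1780 + (1−p*)·11.0340]/1 = 5.1300. B = V − Δ·S = 19.8900.
(2,1): S=29.5200. Δ = (V_up−V_dn)/(S_up−S_dn) = (15.5340−2.1780)/(35.4240−17.7120) = 0.7541. V = [p*·15.5340 + (1−p*)·2.1780]/1 = 11.0820. B = V − Δ·S = -11.1780.
(2,2): S=59.0400. Δ = (V_up−V_dn)/(S_up−S_dn) = (50.9580−15.5340)/(70.8480−35.4240) = 1.0000. V = [p*·50.9580 + (1−p*)·15.5340]/1 = 39.1500. B = V − Δ·S = -19.8900.
(1,0): S=24.6000. Δ = (V_up−V_dn)/(S_up−S_dn) = (11.0820−5.1300)/(29.5200−14.7600) = 0.4033. V = [p*·11.0820 + (1−p*)·5.1300]/1 = 9.0980. B = V − Δ·S = -0.8220.
(1,1): S=49.2000. Δ = (V_up−V_dn)/(S_up−S_dn) = (39.1500−11.0820)/(59.0400−29.5200) = 0.9508. V = [p*·39.1500 + (1−p*)·11.0820]/1 = 29.7940. B = V − Δ·S = -16.9860.
(0,0): S=41.0000. Δ = (V_up−V_dn)/(S_up−S_dn) = (29.7940−9.0980)/(49.2000−24.6000) = 0.8413. V = [p*·29.7940 + (1−p*)·9.0980]/1 = 22.8953. B = V − Δ·S = -11.5980.
Each (Δ,B) replicates both successor values, so the strategy is self-financing and V0 is arbitrage-free.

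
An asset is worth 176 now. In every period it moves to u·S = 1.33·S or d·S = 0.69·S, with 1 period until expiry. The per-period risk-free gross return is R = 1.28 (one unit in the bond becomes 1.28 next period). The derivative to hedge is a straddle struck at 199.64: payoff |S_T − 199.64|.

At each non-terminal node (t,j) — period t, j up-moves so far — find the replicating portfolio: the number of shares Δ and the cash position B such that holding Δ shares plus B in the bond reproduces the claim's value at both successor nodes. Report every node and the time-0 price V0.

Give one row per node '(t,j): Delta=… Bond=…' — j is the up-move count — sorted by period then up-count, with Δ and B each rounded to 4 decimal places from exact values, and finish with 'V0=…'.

Since d<R<u, set p* = (R−d)/(u−d) = 0.9219; price each node as the discounted p*-expectation of its children.
Payoff layer (t=1): V(1,0)=78.2000, V(1,1)=34.4400
(0,0): S=176.0000. Δ = (V_up−V_dn)/(S_up−S_dn) = (34.4400−78.2000)/(234.0800−121.4400) = -0.3885. V = [p*·34.4400 + (1−p*)·78.2000]/1.28 = 29.5771. B = V − Δ·S = 97.9521.
Check: Δ(0,0)·S0 + B(0,0) = 29.5771 = V0.

(0,0): Delta=-0.3885 Bond=97.9521
V0=29.5771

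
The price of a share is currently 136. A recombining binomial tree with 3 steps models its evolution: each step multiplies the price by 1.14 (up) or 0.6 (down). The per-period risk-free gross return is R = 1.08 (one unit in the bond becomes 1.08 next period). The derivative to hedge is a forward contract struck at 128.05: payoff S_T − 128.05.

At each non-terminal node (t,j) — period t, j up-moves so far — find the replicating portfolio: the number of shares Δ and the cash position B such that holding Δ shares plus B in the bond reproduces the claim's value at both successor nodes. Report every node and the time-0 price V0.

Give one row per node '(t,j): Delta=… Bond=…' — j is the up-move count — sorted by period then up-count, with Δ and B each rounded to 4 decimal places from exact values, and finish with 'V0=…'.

(0,0): Delta=1.0000 Bond=-101.6502
(1,0): Delta=1.0000 Bond=-109.7822
(1,1): Delta=1.0000 Bond=-109.7822
(2,0): Delta=1.0000 Bond=-118.5648
(2,1): Delta=1.0000 Bond=-118.5648
(2,2): Delta=1.0000 Bond=-118.5648
V0=34.3498

Risk-neutral probability p* = (R−d)/(u−d) = (1.08−0.6)/(1.14−0.6) = 0.8889.
At expiry t=3: V(3,0)=-98.6740, V(3,1)=-72.2356, V(3,2)=-22.0026, V(3,3)=73.4400
Node (2,0) S=48.9600: V=(p*·-72.2356+(1−p*)·-98.6740)/1.08=-69.6048; Δ=(-72.2356−-98.6740)/(55.8144−29.3760)=1.0000; B=V−Δ·S=-118.5648
Node (2,1) S=93.0240: V=(p*·-22.0026+(1−p*)·-72.2356)/1.08=-25.5408; Δ=(-22.0026−-72.2356)/(106.0474−55.8144)=1.0000; B=V−Δ·S=-118.5648
Node (2,2) S=176.7456: V=(p*·73.4400+(1−p*)·-22.0026)/1.08=58.1808; Δ=(73.4400−-22.0026)/(201.4900−106.0474)=1.0000; B=V−Δ·S=-118.5648
Node (1,0) S=81.6000: V=(p*·-25.5408+(1−p*)·-69.6048)/1.08=-28.1822; Δ=(-25.5408−-69.6048)/(93.0240−48.9600)=1.0000; B=V−Δ·S=-109.7822
Node (1,1) S=155.0400: V=(p*·58.1808+(1−p*)·-25.5408)/1.08=45.2578; Δ=(58.1808−-25.5408)/(176.7456−93.0240)=1.0000; B=V−Δ·S=-109.7822
Node (0,0) S=136.0000: V=(p*·45.2578+(1−p*)·-28.1822)/1.08=34.3498; Δ=(45.2578−-28.1822)/(155.0400−81.6000)=1.0000; B=V−Δ·S=-101.6502
The time-0 hedge costs 34.3498, which is the no-arbitrage price.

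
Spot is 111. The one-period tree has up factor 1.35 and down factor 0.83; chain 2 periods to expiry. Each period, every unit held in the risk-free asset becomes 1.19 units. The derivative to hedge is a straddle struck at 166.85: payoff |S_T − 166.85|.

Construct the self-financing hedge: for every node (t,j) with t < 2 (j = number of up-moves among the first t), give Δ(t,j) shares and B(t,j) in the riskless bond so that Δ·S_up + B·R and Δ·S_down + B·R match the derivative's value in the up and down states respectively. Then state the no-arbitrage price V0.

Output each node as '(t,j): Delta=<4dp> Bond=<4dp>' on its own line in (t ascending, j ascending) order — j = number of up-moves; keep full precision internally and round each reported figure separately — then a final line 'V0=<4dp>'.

The replicating-portfolio and risk-neutral prices coincide; use p* = (1.19−0.83)/(1.35−0.83) = 0.6923 for the latter.
Payoff layer (t=2): V(2,0)=90.3821, V(2,1)=42.4745, V(2,2)=35.4475
  t=1,j=0: stock 92.1300 → up 124.3755 (V=42.4745), down 76.4679 (V=90.3821). Price 48.0801; hedge Δ=-1.0000, bond B=140.2101.
  t=1,j=1: stock 149.8500 → up 202.2975 (V=35.4475), down 124.3755 (V=42.4745). Price 31.6048; hedge Δ=-0.0902, bond B=45.1182.
  t=0,j=0: stock 111.0000 → up 149.8500 (V=31.6048), down 92.1300 (V=48.0801). Price 30.8186; hedge Δ=-0.2854, bond B=62.5019.
Each (Δ,B) replicates both successor values, so the strategy is self-financing and V0 is arbitrage-free.

(0,0): Delta=-0.2854 Bond=62.5019
(1,0): Delta=-1.0000 Bond=140.2101
(1,1): Delta=-0.0902 Bond=45.1182
V0=30.8186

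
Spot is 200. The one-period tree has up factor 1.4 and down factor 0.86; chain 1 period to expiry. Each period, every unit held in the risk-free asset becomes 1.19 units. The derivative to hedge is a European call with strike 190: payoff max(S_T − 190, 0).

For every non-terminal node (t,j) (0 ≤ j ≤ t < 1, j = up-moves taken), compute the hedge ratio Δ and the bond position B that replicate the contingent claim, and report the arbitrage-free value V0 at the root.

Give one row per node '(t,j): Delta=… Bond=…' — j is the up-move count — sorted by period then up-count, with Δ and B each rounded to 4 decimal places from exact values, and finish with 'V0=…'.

Risk-neutral probability p* = (R−d)/(u−d) = (1.19−0.86)/(1.4−0.86) = 0.6111.
Payoff layer (t=1): V(1,0)=0.0000, V(1,1)=90.0000
(0,0): S=200.0000. Δ = (V_up−V_dn)/(S_up−S_dn) = (90.0000−0.0000)/(280.0000−172.0000) = 0.8333. V = [p*·90.0000 + (1−p*)·0.0000]/1.19 = 46.2185. B = V − Δ·S = -120.4482.
Check: Δ(0,0)·S0 + B(0,0) = 46.2185 = V0.

(0,0): Delta=0.8333 Bond=-120.4482
V0=46.2185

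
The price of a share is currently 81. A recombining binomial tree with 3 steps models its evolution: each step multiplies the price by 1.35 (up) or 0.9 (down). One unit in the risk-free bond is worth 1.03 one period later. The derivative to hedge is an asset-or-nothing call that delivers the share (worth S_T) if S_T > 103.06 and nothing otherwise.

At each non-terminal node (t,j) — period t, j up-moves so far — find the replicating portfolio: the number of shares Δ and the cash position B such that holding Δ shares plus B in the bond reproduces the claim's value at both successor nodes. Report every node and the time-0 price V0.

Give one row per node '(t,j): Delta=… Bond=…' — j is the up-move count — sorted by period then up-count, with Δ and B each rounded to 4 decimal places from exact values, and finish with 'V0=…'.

Under the risk-neutral measure, an up-move has probability p* = (R−d)/(u−d) = 0.2889 and values discount at R = 1.03.
Payoff layer (t=3): V(3,0)=0.0000, V(3,1)=0.0000, V(3,2)=132.8603, V(3,3)=199.2904
  t=2,j=0: stock 65.6100 → up 88.5735 (V=0.0000), down 59.0490 (V=0.0000). Price 0.0000; hedge Δ=0.0000, bond B=0.0000.
  t=2,j=1: stock 98.4150 → up 132.8603 (V=132.8603), down 88.5735 (V=0.0000). Price 37.2639; hedge Δ=3.0000, bond B=-257.9811.
  t=2,j=2: stock 147.6225 → up 199.2904 (V=199.2904), down 132.8603 (V=132.8603). Price 147.6225; hedge Δ=1.0000, bond B=0.0000.
  t=1,j=0: stock 72.9000 → up 98.4150 (V=37.2639), down 65.6100 (V=0.0000). Price 10.4516; hedge Δ=1.1359, bond B=-72.3571.
  t=1,j=1: stock 109.3500 → up 147.6225 (V=147.6225), down 98.4150 (V=37.2639). Price 67.1314; hedge Δ=2.2427, bond B=-178.1099.
  t=0,j=0: stock 81.0000 → up 109.3500 (V=67.1314), down 72.9000 (V=10.4516). Price 26.0444; hedge Δ=1.5550, bond B=-99.9106.
Self-financing check: at every node Δ·S+B equals the discounted successor values.

(0,0): Delta=1.5550 Bond=-99.9106
(1,0): Delta=1.1359 Bond=-72.3571
(1,1): Delta=2.2427 Bond=-178.1099
(2,0): Delta=0.0000 Bond=0.0000
(2,1): Delta=3.0000 Bond=-257.9811
(2,2): Delta=1.0000 Bond=0.0000
V0=26.0444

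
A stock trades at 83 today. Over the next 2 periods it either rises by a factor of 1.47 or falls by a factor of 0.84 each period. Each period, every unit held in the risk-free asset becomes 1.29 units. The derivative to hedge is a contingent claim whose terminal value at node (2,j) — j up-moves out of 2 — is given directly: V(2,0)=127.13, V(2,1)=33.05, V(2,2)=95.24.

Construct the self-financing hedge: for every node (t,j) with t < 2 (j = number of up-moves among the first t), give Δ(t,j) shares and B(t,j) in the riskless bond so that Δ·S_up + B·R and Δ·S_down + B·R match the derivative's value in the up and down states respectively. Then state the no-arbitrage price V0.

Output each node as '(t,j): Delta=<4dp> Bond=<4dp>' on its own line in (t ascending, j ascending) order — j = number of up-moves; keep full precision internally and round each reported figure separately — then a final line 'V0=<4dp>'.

No-arbitrage ⇒ martingale measure with p* = (R−d)/(u−d) = 0.7143.
Terminal payoffs: V(2,0)=127.1300, V(2,1)=33.0500, V(2,2)=95.2400
  t=1,j=0: stock 69.7200 → up 102.4884 (V=33.0500), down 58.5648 (V=127.1300). Price 46.4574; hedge Δ=-2.1419, bond B=195.7907.
  t=1,j=1: stock 122.0100 → up 179.3547 (V=95.2400), down 102.4884 (V=33.0500). Price 60.0554; hedge Δ=0.8091, bond B=-38.6589.
  t=0,j=0: stock 83.0000 → up 122.0100 (V=60.0554), down 69.7200 (V=46.4574). Price 43.5428; hedge Δ=0.2600, bond B=21.9587.
Self-financing check: at every node Δ·S+B equals the discounted successor values.

(0,0): Delta=0.2600 Bond=21.9587
(1,0): Delta=-2.1419 Bond=195.7907
(1,1): Delta=0.8091 Bond=-38.6589
V0=43.5428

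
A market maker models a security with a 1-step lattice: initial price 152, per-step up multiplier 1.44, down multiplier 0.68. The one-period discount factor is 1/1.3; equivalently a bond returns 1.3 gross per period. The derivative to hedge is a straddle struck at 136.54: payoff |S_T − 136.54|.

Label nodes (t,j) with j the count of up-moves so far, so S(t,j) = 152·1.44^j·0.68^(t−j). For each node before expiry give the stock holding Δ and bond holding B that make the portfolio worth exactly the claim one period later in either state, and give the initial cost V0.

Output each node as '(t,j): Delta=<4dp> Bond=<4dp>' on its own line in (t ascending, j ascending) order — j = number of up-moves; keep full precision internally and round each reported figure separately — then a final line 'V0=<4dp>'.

No-arbitrage ⇒ martingale measure with p* = (R−d)/(u−d) = 0.8158.
Payoff layer (t=1): V(1,0)=33.1800, V(1,1)=82.3400
  t=0,j=0: stock 152.0000 → up 218.8800 (V=82.3400), down 103.3600 (V=33.1800). Price 56.3725; hedge Δ=0.4256, bond B=-8.3117.
Self-financing check: at every node Δ·S+B equals the discounted successor values.

(0,0): Delta=0.4256 Bond=-8.3117
V0=56.3725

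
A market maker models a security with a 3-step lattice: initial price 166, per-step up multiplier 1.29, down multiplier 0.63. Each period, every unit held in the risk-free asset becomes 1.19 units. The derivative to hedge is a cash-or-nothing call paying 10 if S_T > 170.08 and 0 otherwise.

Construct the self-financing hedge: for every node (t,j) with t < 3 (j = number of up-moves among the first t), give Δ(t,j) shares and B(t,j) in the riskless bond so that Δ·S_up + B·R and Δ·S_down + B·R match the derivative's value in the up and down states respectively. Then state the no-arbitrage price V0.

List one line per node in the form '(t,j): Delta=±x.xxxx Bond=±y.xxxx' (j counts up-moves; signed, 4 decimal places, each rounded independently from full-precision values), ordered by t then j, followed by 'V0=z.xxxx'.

(0,0): Delta=0.0166 Bond=2.8157
(1,0): Delta=0.1033 Bond=-5.7194
(1,1): Delta=0.0090 Bond=4.9704
(2,0): Delta=0.0000 Bond=0.0000
(2,1): Delta=0.1123 Bond=-8.0214
(2,2): Delta=0.0000 Bond=8.4034
V0=5.5668

No-arbitrage ⇒ martingale measure with p* = (R−d)/(u−d) = 0.8485.
Terminal values V(3,·): V(3,0)=0.0000, V(3,1)=0.0000, V(3,2)=10.0000, V(3,3)=10.0000
  t=2,j=0: stock 65.8854 → up 84.9922 (V=0.0000), down 41.5078 (V=0.0000). Price 0.0000; hedge Δ=0.0000, bond B=0.0000.
  t=2,j=1: stock 134.9082 → up 174.0316 (V=10.0000), down 84.9922 (V=0.0000). Price 7.1301; hedge Δ=0.1123, bond B=-8.0214.
  t=2,j=2: stock 276.2406 → up 356.3504 (V=10.0000), down 174.0316 (V=10.0000). Price 8.4034; hedge Δ=0.0000, bond B=8.4034.
  t=1,j=0: stock 104.5800 → up 134.9082 (V=7.1301), down 65.8854 (V=0.0000). Price 5.0839; hedge Δ=0.1033, bond B=-5.7194.
  t=1,j=1: stock 214.1400 → up 276.2406 (V=8.4034), down 134.9082 (V=7.1301). Price 6.8995; hedge Δ=0.0090, bond B=4.9704.
  t=0,j=0: stock 166.0000 → up 214.1400 (V=6.8995), down 104.5800 (V=5.0839). Price 5.5668; hedge Δ=0.0166, bond B=2.8157.
Check: Δ(0,0)·S0 + B(0,0) = 5.5668 = V0.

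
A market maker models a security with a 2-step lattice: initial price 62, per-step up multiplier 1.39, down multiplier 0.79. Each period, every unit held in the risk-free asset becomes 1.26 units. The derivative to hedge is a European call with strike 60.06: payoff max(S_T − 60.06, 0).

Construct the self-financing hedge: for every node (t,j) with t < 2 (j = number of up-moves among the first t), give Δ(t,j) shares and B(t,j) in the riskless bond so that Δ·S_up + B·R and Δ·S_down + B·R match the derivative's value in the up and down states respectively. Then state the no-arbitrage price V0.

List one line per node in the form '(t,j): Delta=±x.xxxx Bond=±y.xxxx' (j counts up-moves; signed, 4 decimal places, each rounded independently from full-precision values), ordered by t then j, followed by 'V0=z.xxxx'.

Risk-neutral probability p* = (R−d)/(u−d) = (1.26−0.79)/(1.39−0.79) = 0.7833.
At expiry t=2: V(2,0)=0.0000, V(2,1)=8.0222, V(2,2)=59.7302
(1,0): S=48.9800. Δ = (V_up−V_dn)/(S_up−S_dn) = (8.0222−0.0000)/(68.0822−38.6942) = 0.2730. V = [p*·8.0222 + (1−p*)·0.0000]/1.26 = 4.9873. B = V − Δ·S = -8.3830.
(1,1): S=86.1800. Δ = (V_up−V_dn)/(S_up−S_dn) = (59.7302−8.0222)/(119.7902−68.0822) = 1.0000. V = [p*·59.7302 + (1−p*)·8.0222]/1.26 = 38.5133. B = V − Δ·S = -47.6667.
(0,0): S=62.0000. Δ = (V_up−V_dn)/(S_up−S_dn) = (38.5133−4.9873)/(86.1800−48.9800) = 0.9012. V = [p*·38.5133 + (1−p*)·4.9873]/1.26 = 24.8011. B = V − Δ·S = -31.0756.
Check: Δ(0,0)·S0 + B(0,0) = 24.8011 = V0.

(0,0): Delta=0.9012 Bond=-31.0756
(1,0): Delta=0.2730 Bond=-8.3830
(1,1): Delta=1.0000 Bond=-47.6667
V0=24.8011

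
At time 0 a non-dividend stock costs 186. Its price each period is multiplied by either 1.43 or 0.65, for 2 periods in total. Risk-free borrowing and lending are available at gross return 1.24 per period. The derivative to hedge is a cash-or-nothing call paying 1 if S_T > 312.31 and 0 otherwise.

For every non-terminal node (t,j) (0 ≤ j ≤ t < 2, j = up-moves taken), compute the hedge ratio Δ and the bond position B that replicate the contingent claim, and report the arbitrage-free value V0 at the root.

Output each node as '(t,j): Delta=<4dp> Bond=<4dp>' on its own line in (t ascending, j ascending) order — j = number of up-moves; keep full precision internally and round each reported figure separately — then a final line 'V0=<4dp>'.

The replicating-portfolio and risk-neutral prices coincide; use p* = (1.24−0.65)/(1.43−0.65) = 0.7564 for the latter.
Payoff layer (t=2): V(2,0)=0.0000, V(2,1)=0.0000, V(2,2)=1.0000
(1,0): S=120.9000. Δ = (V_up−V_dn)/(S_up−S_dn) = (0.0000−0.0000)/(172.8870−78.5850) = 0.0000. V = [p*·0.0000 + (1−p*)·0.0000]/1.24 = 0.0000. B = V − Δ·S = 0.0000.
(1,1): S=265.9800. Δ = (V_up−V_dn)/(S_up−S_dn) = (1.0000−0.0000)/(380.3514−172.8870) = 0.0048. V = [p*·1.0000 + (1−p*)·0.0000]/1.24 = 0.6100. B = V − Δ·S = -0.6720.
(0,0): S=186.0000. Δ = (V_up−V_dn)/(S_up−S_dn) = (0.6100−0.0000)/(265.9800−120.9000) = 0.0042. V = [p*·0.6100 + (1−p*)·0.0000]/1.24 = 0.3721. B = V − Δ·S = -0.4100.
The time-0 hedge costs 0.3721, which is the no-arbitrage price.

(0,0): Delta=0.0042 Bond=-0.4100
(1,0): Delta=0.0000 Bond=0.0000
(1,1): Delta=0.0048 Bond=-0.6720
V0=0.3721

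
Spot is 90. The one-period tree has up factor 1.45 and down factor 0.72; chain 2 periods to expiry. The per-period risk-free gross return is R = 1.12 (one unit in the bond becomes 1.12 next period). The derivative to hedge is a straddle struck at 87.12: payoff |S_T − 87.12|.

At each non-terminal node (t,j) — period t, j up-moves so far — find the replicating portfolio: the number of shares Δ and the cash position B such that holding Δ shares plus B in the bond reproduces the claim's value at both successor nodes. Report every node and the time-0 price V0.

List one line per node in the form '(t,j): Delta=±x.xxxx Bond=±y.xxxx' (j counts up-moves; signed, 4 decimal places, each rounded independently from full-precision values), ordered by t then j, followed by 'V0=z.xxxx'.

(0,0): Delta=0.5028 Bond=-11.5221
(1,0): Delta=-0.7108 Bond=65.7387
(1,1): Delta=1.0000 Bond=-77.7857
V0=33.7324

The replicating-portfolio and risk-neutral prices coincide; use p* = (1.12−0.72)/(1.45−0.72) = 0.5479 for the latter.
At expiry t=2: V(2,0)=40.4640, V(2,1)=6.8400, V(2,2)=102.1050
  t=1,j=0: stock 64.8000 → up 93.9600 (V=6.8400), down 46.6560 (V=40.4640). Price 19.6785; hedge Δ=-0.7108, bond B=65.7387.
  t=1,j=1: stock 130.5000 → up 189.2250 (V=102.1050), down 93.9600 (V=6.8400). Price 52.7143; hedge Δ=1.0000, bond B=-77.7857.
  t=0,j=0: stock 90.0000 → up 130.5000 (V=52.7143), down 64.8000 (V=19.6785). Price 33.7324; hedge Δ=0.5028, bond B=-11.5221.
Root portfolio cost Δ·90+B reproduces V0=33.7324.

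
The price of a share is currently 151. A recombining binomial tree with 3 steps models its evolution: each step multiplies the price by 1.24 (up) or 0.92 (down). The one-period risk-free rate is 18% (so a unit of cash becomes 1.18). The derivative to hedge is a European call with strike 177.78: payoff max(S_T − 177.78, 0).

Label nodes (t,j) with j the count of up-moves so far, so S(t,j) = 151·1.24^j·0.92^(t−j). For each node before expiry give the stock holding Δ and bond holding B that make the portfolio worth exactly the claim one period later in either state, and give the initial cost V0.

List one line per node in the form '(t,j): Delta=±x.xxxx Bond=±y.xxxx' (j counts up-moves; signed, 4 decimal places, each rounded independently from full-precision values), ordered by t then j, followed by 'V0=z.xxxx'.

(0,0): Delta=0.8912 Bond=-90.5296
(1,0): Delta=0.5549 Bond=-60.0985
(1,1): Delta=0.9488 Bond=-117.6079
(2,0): Delta=0.0000 Bond=0.0000
(2,1): Delta=0.6499 Bond=-87.2816
(2,2): Delta=1.0000 Bond=-150.6610
V0=44.0457

Under the risk-neutral measure, an up-move has probability p* = (R−d)/(u−d) = 0.8125 and values discount at R = 1.18.
Payoff layer (t=3): V(3,0)=0.0000, V(3,1)=0.0000, V(3,2)=35.8234, V(3,3)=110.1202
  t=2,j=0: stock 127.8064 → up 158.4799 (V=0.0000), down 117.5819 (V=0.0000). Price 0.0000; hedge Δ=0.0000, bond B=0.0000.
  t=2,j=1: stock 172.2608 → up 213.6034 (V=35.8234), down 158.4799 (V=0.0000). Price 24.6665; hedge Δ=0.6499, bond B=-87.2816.
  t=2,j=2: stock 232.1776 → up 287.9002 (V=110.1202), down 213.6034 (V=35.8234). Price 81.5166; hedge Δ=1.0000, bond B=-150.6610.
  t=1,j=0: stock 138.9200 → up 172.2608 (V=24.6665), down 127.8064 (V=0.0000). Price 16.9844; hedge Δ=0.5549, bond B=-60.0985.
  t=1,j=1: stock 187.2400 → up 232.1776 (V=81.5166), down 172.2608 (V=24.6665). Price 60.0485; hedge Δ=0.9488, bond B=-117.6079.
  t=0,j=0: stock 151.0000 → up 187.2400 (V=60.0485), down 138.9200 (V=16.9844). Price 44.0457; hedge Δ=0.8912, bond B=-90.5296.
Self-financing check: at every node Δ·S+B equals the discounted successor values.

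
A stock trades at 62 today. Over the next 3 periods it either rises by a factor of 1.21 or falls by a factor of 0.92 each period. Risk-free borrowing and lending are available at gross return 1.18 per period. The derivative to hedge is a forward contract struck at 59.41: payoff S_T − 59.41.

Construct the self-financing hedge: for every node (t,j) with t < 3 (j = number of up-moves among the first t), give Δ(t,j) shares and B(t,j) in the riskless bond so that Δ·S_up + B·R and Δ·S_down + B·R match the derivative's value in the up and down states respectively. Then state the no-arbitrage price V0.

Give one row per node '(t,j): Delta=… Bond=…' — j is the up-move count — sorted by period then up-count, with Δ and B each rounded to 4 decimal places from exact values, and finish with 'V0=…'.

The replicating-portfolio and risk-neutral prices coincide; use p* = (1.18−0.92)/(1.21−0.92) = 0.8966 for the latter.
Terminal payoffs: V(3,0)=-11.1313, V(3,1)=4.0869, V(3,2)=24.1023, V(3,3)=50.4268
  t=2,j=0: stock 52.4768 → up 63.4969 (V=4.0869), down 48.2787 (V=-11.1313). Price 2.1293; hedge Δ=1.0000, bond B=-50.3475.
  t=2,j=1: stock 69.0184 → up 83.5123 (V=24.1023), down 63.4969 (V=4.0869). Price 18.6709; hedge Δ=1.0000, bond B=-50.3475.
  t=2,j=2: stock 90.7742 → up 109.8368 (V=50.4268), down 83.5123 (V=24.1023). Price 40.4267; hedge Δ=1.0000, bond B=-50.3475.
  t=1,j=0: stock 57.0400 → up 69.0184 (V=18.6709), down 52.4768 (V=2.1293). Price 14.3727; hedge Δ=1.0000, bond B=-42.6673.
  t=1,j=1: stock 75.0200 → up 90.7742 (V=40.4267), down 69.0184 (V=18.6709). Price 32.3527; hedge Δ=1.0000, bond B=-42.6673.
  t=0,j=0: stock 62.0000 → up 75.0200 (V=32.3527), down 57.0400 (V=14.3727). Price 25.8412; hedge Δ=1.0000, bond B=-36.1588.
Self-financing check: at every node Δ·S+B equals the discounted successor values.

(0,0): Delta=1.0000 Bond=-36.1588
(1,0): Delta=1.0000 Bond=-42.6673
(1,1): Delta=1.0000 Bond=-42.6673
(2,0): Delta=1.0000 Bond=-50.3475
(2,1): Delta=1.0000 Bond=-50.3475
(2,2): Delta=1.0000 Bond=-50.3475
V0=25.8412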